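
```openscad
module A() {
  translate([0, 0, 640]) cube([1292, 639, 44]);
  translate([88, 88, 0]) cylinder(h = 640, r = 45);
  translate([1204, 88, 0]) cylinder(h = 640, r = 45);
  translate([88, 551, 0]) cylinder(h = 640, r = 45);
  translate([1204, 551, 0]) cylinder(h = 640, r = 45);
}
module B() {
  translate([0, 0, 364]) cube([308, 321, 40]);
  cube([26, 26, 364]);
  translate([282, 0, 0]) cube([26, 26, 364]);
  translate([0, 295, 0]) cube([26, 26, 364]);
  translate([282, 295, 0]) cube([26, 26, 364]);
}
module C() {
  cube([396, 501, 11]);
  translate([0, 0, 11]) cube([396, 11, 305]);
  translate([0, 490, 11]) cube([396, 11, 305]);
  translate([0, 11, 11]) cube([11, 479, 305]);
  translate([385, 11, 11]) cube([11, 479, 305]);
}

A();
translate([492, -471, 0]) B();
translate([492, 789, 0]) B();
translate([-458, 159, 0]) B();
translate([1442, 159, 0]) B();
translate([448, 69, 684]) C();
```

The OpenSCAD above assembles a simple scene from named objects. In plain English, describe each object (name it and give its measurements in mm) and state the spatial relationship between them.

A is a table with a 1292×639 mm rectangular top, 44 mm thick, top surface at z = 684 mm, supported by four round legs of 90 mm diameter, each leg's bounding box inset 43 mm from the nearest pair of top edges, running from the floor.

B is a four-legged stool. The seat is 308×321 mm, 40 mm thick, top at z = 404 mm. It stands on four square legs, each 26×26 mm in cross-section, from z = 0 to the seat underside, each flush with a corner of the seat.

C is an open storage box with external size 396×501×316 mm and wall thickness 11 mm (the base is also 11 mm thick). The base covers the whole footprint; the four walls stand on the base, with the y-facing walls full-width and the x-facing walls fitting between their inner faces.

Four stools sit around the table at the −y, +y, −x, +x sides. The open box is on top of the table, centred.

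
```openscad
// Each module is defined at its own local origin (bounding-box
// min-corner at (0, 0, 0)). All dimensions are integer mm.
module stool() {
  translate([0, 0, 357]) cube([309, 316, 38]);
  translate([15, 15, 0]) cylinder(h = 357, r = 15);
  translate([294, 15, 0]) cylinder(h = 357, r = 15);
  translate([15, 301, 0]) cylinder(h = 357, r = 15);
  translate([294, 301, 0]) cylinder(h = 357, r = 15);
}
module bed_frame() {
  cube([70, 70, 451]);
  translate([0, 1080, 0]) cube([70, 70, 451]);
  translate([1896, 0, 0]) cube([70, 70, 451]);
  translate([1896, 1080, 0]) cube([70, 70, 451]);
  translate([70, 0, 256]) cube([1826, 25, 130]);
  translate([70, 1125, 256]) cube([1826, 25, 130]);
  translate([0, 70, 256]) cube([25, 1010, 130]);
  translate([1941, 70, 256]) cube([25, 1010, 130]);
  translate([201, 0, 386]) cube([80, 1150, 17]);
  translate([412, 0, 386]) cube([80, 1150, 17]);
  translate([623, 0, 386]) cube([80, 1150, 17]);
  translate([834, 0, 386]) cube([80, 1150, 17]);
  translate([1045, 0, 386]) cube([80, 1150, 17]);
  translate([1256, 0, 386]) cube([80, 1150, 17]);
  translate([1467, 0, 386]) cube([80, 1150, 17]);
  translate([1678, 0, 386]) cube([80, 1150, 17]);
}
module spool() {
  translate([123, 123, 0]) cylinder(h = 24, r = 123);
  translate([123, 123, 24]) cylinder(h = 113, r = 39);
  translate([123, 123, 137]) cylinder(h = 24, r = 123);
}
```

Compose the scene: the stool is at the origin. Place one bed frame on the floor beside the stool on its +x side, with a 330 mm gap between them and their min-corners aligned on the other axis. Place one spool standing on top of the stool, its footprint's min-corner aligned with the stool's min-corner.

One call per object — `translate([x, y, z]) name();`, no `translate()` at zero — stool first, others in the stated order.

stool();
translate([639, 0, 0]) bed_frame();
translate([0, 0, 395]) spool();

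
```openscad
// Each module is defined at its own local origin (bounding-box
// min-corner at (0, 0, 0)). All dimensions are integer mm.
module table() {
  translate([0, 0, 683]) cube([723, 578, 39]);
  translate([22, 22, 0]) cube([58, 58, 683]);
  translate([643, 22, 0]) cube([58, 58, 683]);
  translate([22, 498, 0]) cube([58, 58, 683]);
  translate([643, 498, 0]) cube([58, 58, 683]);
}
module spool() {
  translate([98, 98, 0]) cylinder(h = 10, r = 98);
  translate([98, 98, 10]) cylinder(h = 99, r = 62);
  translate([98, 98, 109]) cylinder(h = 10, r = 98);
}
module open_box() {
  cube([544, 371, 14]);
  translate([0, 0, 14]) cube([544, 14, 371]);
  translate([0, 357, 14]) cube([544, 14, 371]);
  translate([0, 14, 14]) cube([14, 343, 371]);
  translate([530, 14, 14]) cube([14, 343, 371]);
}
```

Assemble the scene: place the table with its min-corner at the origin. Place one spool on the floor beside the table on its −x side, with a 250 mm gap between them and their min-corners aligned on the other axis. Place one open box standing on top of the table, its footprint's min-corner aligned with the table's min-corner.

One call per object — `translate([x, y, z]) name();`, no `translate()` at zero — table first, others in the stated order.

table();
translate([-446, 0, 0]) spool();
translate([0, 0, 722]) open_box();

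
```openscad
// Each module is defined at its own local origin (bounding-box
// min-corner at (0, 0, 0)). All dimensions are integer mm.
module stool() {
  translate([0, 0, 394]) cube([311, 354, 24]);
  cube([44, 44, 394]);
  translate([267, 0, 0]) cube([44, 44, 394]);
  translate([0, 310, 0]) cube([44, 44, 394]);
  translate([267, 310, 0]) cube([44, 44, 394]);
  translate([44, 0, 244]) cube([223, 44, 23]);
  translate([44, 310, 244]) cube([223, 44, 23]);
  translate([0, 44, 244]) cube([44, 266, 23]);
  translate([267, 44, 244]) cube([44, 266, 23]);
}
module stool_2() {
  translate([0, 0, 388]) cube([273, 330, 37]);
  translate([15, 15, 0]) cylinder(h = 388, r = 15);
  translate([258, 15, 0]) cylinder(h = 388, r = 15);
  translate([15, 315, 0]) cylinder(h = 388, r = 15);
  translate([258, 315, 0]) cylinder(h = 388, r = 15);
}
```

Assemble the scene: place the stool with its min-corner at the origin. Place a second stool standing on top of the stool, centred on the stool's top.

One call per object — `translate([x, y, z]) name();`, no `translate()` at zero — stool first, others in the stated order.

stool();
translate([19, 12, 418]) stool_2();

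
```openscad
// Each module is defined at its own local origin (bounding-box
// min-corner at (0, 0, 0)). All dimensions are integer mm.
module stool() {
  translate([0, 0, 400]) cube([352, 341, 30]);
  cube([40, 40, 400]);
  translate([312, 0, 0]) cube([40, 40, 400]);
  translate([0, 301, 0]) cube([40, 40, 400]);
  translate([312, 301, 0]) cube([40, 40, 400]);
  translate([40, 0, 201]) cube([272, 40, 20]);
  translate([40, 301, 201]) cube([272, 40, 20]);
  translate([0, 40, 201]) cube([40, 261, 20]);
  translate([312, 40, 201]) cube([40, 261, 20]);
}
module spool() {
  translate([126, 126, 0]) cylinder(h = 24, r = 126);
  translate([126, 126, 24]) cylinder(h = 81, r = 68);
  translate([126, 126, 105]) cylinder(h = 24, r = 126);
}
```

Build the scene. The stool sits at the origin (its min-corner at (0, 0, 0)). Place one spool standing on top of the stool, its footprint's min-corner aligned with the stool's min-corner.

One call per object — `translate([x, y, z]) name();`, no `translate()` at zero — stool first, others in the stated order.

stool();
translate([0, 0, 430]) spool();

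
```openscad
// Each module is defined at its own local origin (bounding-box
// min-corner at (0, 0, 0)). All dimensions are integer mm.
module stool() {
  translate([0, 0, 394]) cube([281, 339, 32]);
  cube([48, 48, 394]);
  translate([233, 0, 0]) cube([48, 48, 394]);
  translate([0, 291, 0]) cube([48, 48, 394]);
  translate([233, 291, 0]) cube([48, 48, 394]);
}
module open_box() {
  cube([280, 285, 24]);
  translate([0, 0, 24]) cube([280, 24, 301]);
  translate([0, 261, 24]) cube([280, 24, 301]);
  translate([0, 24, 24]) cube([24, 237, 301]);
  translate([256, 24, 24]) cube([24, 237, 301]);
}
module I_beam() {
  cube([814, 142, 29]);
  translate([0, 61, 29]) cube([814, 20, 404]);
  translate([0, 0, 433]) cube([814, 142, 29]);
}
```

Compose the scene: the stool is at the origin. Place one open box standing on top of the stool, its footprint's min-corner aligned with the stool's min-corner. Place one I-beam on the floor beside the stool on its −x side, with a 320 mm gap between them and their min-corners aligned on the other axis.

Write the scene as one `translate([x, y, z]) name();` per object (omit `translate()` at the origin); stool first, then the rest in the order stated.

stool();
translate([0, 0, 426]) open_box();
translate([-1134, 0, 0]) I_beam();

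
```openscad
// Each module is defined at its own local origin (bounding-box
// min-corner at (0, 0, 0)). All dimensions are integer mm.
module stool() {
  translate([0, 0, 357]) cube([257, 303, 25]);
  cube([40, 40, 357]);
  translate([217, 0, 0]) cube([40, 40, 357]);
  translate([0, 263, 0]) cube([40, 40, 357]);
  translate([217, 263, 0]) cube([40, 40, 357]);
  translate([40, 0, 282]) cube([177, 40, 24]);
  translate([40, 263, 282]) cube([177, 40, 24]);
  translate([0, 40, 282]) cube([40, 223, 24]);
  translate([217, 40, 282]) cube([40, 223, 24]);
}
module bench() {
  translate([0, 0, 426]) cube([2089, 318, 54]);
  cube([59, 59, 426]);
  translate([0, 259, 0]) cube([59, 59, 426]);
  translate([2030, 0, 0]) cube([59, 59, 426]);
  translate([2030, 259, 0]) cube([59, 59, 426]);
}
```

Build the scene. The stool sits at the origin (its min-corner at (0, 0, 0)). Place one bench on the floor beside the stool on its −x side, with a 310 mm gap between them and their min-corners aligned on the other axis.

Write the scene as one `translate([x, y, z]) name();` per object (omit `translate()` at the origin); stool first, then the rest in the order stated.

stool();
translate([-2399, 0, 0]) bench();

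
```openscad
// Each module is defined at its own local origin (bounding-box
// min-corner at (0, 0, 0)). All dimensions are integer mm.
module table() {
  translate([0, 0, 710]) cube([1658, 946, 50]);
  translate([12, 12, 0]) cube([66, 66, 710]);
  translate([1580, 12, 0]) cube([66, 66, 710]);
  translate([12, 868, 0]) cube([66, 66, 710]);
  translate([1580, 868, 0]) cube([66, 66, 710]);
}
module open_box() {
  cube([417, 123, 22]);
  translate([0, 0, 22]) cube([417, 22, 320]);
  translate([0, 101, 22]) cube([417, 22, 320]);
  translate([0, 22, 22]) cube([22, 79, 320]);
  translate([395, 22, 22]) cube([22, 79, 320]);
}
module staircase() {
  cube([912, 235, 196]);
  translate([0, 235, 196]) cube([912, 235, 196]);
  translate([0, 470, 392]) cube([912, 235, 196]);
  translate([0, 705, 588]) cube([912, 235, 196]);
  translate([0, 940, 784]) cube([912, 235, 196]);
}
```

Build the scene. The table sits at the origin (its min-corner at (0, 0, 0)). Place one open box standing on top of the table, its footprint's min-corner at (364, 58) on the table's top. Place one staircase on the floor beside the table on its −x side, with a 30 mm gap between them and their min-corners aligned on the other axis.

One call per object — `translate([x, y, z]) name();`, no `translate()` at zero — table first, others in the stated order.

table();
translate([364, 58, 760]) open_box();
translate([-942, 0, 0]) staircase();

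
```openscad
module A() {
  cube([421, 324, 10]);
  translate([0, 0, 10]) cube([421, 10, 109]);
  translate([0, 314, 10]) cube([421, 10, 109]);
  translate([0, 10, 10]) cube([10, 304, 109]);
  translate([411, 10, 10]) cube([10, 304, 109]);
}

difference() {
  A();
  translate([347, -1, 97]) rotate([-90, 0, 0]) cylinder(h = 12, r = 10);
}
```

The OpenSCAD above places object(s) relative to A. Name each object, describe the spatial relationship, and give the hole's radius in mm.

A is an open box. The open box has a circular hole through its front wall. The hole's radius is 10 mm.

The subtracted cylinder has r = 10 mm.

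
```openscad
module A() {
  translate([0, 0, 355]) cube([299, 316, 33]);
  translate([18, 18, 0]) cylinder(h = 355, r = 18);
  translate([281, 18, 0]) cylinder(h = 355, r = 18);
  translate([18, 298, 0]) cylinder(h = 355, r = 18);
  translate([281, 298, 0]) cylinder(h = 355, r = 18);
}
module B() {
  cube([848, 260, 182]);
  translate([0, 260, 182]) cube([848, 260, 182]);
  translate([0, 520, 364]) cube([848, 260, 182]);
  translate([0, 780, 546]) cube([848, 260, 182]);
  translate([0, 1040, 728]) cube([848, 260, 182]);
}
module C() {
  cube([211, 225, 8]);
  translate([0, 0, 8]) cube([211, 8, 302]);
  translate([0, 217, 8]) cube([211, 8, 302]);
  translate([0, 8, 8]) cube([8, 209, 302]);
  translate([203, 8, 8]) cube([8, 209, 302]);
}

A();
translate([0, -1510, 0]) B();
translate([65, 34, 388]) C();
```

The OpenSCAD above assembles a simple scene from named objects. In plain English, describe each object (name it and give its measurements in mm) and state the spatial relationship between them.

A is a simple wooden stool: a rectangular seat 299 mm (x) by 316 mm (y), 33 mm thick, top face at z = 388 mm, on four round legs, each 36 mm in diameter. The legs rest on z = 0, each leg's axis is inset half a diameter from the nearest pair of seat edges (so the leg's bounding box is flush with the corner).

B is a run of 5 identical solid stair steps. Each tread is 848×260 mm and each step block is 182 mm high. Step 1 rests on the floor; step k is offset from step 1 by (k−1)×260 mm in y and (k−1)×182 mm in z.

C is an open storage box with external size 211×225×310 mm and wall thickness 8 mm (the base is also 8 mm thick). The base covers the whole footprint; the four walls stand on the base, with the y-facing walls full-width and the x-facing walls fitting between their inner faces.

The staircase is on the floor beside the stool on its −y side. The open box is on top of the stool.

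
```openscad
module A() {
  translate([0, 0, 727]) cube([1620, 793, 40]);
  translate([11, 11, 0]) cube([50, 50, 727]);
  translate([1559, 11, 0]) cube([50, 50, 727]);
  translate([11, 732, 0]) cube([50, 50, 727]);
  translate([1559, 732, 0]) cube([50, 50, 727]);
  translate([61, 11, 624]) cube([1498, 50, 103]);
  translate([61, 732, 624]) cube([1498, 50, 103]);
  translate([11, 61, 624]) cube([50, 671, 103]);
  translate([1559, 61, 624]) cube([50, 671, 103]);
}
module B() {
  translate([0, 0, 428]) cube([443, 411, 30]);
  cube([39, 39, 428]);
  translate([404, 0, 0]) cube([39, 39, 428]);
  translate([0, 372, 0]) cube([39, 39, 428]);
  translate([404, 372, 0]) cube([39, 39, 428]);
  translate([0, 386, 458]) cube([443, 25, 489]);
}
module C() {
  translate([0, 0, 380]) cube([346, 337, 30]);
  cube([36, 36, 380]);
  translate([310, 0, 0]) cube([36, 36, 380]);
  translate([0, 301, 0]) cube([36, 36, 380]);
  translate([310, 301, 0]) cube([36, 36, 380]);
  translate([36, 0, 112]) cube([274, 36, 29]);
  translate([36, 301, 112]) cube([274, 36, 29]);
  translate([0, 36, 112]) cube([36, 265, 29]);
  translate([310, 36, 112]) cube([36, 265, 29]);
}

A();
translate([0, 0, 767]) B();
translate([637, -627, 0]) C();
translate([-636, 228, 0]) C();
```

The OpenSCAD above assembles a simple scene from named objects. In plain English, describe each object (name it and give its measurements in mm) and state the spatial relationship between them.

A is a table with a 1620×793 mm rectangular top, 40 mm thick, top surface at z = 767 mm, supported by four 50×50 mm square legs, each inset 11 mm from the nearest pair of top edges, running from the floor. Four apron rails, 50 mm thick and 103 mm tall, run between adjacent legs with their top edges flush with the underside of the top and their outer faces flush with the legs' outer faces.

B is a chair: 443×411 mm seat, 30 mm thick, top at z = 458 mm, on four 39 mm square corner legs flush with the seat edges. A 25 mm thick backrest slab spans the full seat width, extending 489 mm above the seat top, its back face flush with the seat's +y edge.

C is a four-legged stool. The seat is a 346×337×30 mm slab whose top surface is at z = 410 mm; four square legs, each 36×36 mm in cross-section, run from the floor (z = 0) to the underside of the seat, each flush with a corner of the seat. Four stretchers, 36 mm wide and 29 mm tall, connect adjacent legs with their undersides at z = 112 mm, each running between the inner faces of the legs it joins and aligned with the legs' outer faces on the other axis.

The chair is on top of the table. Two stools sit around the table at the −y, −x sides.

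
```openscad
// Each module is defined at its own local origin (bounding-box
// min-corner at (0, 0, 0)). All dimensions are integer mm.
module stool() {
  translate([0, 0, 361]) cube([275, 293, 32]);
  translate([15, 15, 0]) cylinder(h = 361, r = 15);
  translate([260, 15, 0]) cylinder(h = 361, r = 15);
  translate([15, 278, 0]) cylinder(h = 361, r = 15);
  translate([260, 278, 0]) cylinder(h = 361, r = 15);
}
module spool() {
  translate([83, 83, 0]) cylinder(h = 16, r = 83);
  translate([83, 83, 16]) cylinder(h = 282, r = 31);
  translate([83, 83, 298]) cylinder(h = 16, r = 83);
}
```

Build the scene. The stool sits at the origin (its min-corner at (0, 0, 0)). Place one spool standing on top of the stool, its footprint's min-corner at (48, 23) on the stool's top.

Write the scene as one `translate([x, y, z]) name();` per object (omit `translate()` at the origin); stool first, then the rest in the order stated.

stool();
translate([48, 23, 393]) spool();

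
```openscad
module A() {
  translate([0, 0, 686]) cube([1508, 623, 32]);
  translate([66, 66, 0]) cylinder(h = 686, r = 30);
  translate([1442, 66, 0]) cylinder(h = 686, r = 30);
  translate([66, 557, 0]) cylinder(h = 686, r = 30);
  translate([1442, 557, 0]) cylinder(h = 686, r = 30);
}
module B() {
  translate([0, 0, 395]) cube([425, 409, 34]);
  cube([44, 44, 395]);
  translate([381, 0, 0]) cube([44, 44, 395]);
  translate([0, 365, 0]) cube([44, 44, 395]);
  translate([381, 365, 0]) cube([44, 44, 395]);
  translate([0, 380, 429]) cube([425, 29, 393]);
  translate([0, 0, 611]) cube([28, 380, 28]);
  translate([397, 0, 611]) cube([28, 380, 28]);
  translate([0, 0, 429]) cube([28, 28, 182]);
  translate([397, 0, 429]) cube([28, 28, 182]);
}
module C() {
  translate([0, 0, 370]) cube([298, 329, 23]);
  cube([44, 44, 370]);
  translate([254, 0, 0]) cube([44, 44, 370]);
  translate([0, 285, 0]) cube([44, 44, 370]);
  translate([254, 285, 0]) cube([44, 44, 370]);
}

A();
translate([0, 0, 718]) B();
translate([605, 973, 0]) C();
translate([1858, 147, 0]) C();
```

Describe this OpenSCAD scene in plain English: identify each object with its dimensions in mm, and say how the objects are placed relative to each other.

A is a table with a 1508×623 mm rectangular top, 32 mm thick, top surface at z = 718 mm, supported by four round legs of 60 mm diameter, each leg's bounding box inset 36 mm from the nearest pair of top edges, running from the floor.

B is a chair: 425×409 mm seat, 34 mm thick, top at z = 429 mm, on four 44 mm square corner legs flush with the seat edges. A 29 mm thick backrest slab spans the full seat width, extending 393 mm above the seat top, its back face flush with the seat's +y edge. Two armrests of 28×28 mm section run along each side from the seat's front edge to the front of the backrest, top faces 210 mm above the seat top and outer faces flush with the seat's x-edges; a 28×28 mm post under the front of each armrest stands on the seat at the front corner.

C is a four-legged stool. The seat is a 298×329×23 mm slab whose top surface is at z = 393 mm; four square legs, each 44×44 mm in cross-section, run from the floor (z = 0) to the underside of the seat, each flush with a corner of the seat.

The chair is on top of the table. Two stools sit around the table at the +y, +x sides.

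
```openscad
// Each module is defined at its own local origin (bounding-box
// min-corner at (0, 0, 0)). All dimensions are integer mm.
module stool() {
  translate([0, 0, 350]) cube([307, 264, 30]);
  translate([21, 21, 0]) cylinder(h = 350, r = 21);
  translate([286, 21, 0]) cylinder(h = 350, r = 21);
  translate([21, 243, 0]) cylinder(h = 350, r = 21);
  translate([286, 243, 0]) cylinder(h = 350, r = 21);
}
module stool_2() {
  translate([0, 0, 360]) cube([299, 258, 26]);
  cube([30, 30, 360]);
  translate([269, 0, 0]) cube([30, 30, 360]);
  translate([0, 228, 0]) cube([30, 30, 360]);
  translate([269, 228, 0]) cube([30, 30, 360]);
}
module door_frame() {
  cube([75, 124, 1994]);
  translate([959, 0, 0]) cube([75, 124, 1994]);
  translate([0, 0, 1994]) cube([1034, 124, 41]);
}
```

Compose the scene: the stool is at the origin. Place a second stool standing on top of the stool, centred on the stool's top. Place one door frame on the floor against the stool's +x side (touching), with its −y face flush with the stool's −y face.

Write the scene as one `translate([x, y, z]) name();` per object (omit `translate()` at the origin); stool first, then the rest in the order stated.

stool();
translate([4, 3, 380]) stool_2();
translate([307, 0, 0]) door_frame();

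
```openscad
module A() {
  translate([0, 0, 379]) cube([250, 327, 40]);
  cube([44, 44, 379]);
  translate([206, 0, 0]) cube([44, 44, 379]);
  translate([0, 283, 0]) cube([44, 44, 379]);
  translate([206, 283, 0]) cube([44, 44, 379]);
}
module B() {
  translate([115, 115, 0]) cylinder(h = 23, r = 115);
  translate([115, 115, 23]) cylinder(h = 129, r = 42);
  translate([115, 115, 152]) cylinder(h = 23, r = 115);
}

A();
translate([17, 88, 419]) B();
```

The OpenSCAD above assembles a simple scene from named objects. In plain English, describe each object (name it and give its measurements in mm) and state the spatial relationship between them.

A is a four-legged stool. The seat is a 250×327×40 mm slab whose top surface is at z = 419 mm; four square legs, each 44×44 mm in cross-section, run from the floor (z = 0) to the underside of the seat, each flush with a corner of the seat.

B is a spool: two coaxial disc flanges of radius 115 mm and thickness 23 mm, joined by a core cylinder of radius 42 mm and height 129 mm. The lower flange rests on z = 0 and the three cylinders share a vertical axis.

The spool is on top of the stool.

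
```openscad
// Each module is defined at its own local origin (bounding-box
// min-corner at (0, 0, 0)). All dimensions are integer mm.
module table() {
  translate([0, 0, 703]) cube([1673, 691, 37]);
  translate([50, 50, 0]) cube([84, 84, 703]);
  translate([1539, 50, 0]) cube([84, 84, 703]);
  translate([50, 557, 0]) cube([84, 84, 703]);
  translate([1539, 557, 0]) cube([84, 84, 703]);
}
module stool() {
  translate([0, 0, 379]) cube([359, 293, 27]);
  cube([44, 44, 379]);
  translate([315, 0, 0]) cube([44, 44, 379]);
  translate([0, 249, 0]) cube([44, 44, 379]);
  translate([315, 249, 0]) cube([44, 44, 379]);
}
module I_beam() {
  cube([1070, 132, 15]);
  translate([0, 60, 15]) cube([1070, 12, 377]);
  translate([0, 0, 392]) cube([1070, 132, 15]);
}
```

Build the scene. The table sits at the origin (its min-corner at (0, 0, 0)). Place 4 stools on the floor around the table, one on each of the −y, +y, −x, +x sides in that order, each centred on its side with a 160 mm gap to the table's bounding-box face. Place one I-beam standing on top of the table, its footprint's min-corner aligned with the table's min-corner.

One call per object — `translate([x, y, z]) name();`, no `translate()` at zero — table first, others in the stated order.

table();
translate([657, -453, 0]) stool();
translate([657, 851, 0]) stool();
translate([-519, 199, 0]) stool();
translate([1833, 199, 0]) stool();
translate([0, 0, 740]) I_beam();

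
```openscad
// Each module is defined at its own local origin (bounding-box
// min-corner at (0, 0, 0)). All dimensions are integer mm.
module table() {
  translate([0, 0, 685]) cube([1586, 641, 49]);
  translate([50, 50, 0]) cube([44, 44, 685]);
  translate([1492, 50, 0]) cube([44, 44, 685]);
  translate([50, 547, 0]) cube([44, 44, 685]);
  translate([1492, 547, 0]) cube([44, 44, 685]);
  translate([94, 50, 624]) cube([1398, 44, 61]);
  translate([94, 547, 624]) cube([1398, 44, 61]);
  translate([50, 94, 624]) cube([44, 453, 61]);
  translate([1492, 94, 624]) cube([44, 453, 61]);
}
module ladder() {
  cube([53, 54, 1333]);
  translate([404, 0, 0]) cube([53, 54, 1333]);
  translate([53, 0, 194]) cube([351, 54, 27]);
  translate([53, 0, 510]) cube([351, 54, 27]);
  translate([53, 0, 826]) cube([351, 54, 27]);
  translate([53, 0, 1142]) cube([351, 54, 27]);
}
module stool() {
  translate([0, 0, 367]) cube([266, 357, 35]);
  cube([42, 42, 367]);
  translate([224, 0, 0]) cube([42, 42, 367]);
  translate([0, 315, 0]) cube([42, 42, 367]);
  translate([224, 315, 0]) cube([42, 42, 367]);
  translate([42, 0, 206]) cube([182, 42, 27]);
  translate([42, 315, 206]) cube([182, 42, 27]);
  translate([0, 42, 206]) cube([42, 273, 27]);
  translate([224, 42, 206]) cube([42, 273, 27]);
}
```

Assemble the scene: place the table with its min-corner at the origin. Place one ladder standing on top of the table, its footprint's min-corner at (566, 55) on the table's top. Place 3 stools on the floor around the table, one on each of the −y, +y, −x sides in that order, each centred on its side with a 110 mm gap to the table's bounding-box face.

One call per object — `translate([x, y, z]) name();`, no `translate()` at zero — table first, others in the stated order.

table();
translate([566, 55, 734]) ladder();
translate([660, -467, 0]) stool();
translate([660, 751, 0]) stool();
translate([-376, 142, 0]) stool();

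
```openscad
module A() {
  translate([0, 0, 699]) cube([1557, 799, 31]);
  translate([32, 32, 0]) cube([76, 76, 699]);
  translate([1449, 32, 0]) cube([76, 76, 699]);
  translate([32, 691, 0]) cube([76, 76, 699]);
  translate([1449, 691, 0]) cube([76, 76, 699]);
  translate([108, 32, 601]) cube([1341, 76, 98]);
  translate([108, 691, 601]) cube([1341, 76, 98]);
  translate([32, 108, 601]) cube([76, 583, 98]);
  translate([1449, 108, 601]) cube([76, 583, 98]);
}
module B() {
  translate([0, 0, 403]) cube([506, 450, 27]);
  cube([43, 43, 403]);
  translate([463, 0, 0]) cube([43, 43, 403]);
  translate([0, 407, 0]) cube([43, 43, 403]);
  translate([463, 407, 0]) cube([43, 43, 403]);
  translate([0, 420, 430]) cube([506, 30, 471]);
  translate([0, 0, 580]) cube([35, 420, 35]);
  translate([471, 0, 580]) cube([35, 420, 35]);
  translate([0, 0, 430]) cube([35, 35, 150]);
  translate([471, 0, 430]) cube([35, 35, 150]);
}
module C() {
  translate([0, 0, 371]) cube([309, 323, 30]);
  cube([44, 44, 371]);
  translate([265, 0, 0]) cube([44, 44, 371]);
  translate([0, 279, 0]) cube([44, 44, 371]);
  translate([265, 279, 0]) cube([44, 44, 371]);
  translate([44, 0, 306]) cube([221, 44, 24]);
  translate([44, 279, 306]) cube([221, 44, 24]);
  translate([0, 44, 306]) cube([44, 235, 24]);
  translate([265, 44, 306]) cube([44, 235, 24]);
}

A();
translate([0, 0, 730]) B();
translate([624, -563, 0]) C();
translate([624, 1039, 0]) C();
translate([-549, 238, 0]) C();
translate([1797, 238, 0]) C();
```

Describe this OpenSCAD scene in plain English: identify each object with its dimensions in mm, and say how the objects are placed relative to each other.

A is a table with a 1557×799 mm rectangular top, 31 mm thick, top surface at z = 730 mm, supported by four 76×76 mm square legs, each inset 32 mm from the nearest pair of top edges, running from the floor. Four apron rails, 76 mm thick and 98 mm tall, run between adjacent legs with their top edges flush with the underside of the top and their outer faces flush with the legs' outer faces.

B is a chair: 506×450 mm seat, 27 mm thick, top at z = 430 mm, on four 43 mm square corner legs flush with the seat edges. A 30 mm thick backrest slab spans the full seat width, extending 471 mm above the seat top, its back face flush with the seat's +y edge. Two armrests of 35×35 mm section run along each side from the seat's front edge to the front of the backrest, top faces 185 mm above the seat top and outer faces flush with the seat's x-edges; a 35×35 mm post under the front of each armrest stands on the seat at the front corner.

C is a four-legged stool. The seat is 309×323 mm, 30 mm thick, top at z = 401 mm. It stands on four square legs, each 44×44 mm in cross-section, from z = 0 to the seat underside, each flush with a corner of the seat. Four stretchers, 44 mm wide and 24 mm tall, connect adjacent legs with their undersides at z = 306 mm, each running between the inner faces of the legs it joins and aligned with the legs' outer faces on the other axis.

The chair is on top of the table. Four stools sit around the table at the −y, +y, −x, +x sides.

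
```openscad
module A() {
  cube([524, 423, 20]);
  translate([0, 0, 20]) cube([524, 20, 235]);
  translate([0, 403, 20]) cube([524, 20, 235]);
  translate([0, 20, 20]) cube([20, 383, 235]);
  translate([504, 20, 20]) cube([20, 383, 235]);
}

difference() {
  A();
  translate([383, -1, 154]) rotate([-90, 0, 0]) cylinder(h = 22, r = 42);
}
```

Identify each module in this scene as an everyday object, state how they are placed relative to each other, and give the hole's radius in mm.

A is an open box. The open box has a circular hole through its front wall. The hole's radius is 42 mm.

The subtracted cylinder has r = 42 mm.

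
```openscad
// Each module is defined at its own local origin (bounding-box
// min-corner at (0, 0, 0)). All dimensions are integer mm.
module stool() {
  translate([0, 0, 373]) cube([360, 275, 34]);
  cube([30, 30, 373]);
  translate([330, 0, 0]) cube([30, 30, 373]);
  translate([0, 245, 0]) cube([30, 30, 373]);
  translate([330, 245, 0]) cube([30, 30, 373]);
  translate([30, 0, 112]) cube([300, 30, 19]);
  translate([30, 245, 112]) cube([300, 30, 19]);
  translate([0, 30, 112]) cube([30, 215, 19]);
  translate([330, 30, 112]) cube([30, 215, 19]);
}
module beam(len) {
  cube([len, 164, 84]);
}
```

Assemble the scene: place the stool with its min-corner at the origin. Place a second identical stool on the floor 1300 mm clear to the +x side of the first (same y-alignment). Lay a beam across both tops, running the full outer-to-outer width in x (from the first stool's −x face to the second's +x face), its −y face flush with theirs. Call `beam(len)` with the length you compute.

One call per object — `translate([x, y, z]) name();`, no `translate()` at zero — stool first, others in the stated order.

stool();
translate([1660, 0, 0]) stool();
translate([0, 0, 407]) beam(2020);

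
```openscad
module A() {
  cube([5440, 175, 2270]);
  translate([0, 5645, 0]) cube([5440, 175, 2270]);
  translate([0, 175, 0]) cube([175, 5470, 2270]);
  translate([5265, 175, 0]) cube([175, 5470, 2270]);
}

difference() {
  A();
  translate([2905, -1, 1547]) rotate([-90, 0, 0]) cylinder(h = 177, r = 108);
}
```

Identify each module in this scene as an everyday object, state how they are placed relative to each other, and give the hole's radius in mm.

A is a house frame. The house frame has a circular hole through its front wall. The hole's radius is 108 mm.

The subtracted cylinder has r = 108 mm.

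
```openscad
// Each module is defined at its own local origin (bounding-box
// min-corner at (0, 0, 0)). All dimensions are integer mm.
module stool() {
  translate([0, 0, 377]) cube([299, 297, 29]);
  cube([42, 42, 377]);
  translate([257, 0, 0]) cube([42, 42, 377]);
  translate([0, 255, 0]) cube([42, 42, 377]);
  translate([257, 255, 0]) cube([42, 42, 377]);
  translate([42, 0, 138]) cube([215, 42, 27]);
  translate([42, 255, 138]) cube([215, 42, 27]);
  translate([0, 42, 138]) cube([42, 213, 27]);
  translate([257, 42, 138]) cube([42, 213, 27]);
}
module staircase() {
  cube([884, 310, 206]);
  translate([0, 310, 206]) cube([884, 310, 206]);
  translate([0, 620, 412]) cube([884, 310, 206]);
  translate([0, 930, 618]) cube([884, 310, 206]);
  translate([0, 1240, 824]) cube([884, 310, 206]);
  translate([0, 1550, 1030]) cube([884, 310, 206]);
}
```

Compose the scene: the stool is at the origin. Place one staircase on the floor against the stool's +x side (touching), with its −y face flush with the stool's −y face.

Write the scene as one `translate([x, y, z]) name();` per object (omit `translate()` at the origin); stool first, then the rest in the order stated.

stool();
translate([299, 0, 0]) staircase();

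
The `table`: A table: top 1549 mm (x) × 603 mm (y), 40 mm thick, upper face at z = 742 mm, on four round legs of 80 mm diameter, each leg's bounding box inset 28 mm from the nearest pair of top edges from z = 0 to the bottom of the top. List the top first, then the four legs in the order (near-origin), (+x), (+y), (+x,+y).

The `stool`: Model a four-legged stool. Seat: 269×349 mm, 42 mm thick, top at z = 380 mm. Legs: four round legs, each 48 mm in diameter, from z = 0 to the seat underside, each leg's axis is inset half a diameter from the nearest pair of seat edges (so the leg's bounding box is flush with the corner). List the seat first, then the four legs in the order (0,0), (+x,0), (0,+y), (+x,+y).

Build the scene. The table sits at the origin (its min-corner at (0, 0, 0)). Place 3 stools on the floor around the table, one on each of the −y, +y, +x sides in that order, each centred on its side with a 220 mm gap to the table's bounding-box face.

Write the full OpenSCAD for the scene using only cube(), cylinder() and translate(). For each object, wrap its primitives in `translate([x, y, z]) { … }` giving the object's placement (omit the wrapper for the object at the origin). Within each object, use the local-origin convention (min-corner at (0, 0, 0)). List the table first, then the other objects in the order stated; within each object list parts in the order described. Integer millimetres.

translate([0, 0, 702]) cube([1549, 603, 40]);
translate([68, 68, 0]) cylinder(h = 702, r = 40);
translate([1481, 68, 0]) cylinder(h = 702, r = 40);
translate([68, 535, 0]) cylinder(h = 702, r = 40);
translate([1481, 535, 0]) cylinder(h = 702, r = 40);
translate([640, -569, 0]) {
  translate([0, 0, 338]) cube([269, 349, 42]);
  translate([24, 24, 0]) cylinder(h = 338, r = 24);
  translate([245, 24, 0]) cylinder(h = 338, r = 24);
  translate([24, 325, 0]) cylinder(h = 338, r = 24);
  translate([245, 325, 0]) cylinder(h = 338, r = 24);
}
translate([640, 823, 0]) {
  translate([0, 0, 338]) cube([269, 349, 42]);
  translate([24, 24, 0]) cylinder(h = 338, r = 24);
  translate([245, 24, 0]) cylinder(h = 338, r = 24);
  translate([24, 325, 0]) cylinder(h = 338, r = 24);
  translate([245, 325, 0]) cylinder(h = 338, r = 24);
}
translate([1769, 127, 0]) {
  translate([0, 0, 338]) cube([269, 349, 42]);
  translate([24, 24, 0]) cylinder(h = 338, r = 24);
  translate([245, 24, 0]) cylinder(h = 338, r = 24);
  translate([24, 325, 0]) cylinder(h = 338, r = 24);
  translate([245, 325, 0]) cylinder(h = 338, r = 24);
}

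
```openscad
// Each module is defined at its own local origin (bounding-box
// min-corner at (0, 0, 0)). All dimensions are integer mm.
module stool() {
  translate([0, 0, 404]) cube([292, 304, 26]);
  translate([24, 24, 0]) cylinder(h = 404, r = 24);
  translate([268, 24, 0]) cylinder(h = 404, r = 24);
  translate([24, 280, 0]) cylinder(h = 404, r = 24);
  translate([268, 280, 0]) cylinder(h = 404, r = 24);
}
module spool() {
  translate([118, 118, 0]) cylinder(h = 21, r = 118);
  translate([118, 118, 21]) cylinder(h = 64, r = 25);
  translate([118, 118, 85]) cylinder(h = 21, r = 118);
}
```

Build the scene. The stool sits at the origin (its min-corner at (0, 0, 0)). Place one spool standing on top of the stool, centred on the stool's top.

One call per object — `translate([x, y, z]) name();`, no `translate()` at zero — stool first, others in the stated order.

stool();
translate([28, 34, 430]) spool();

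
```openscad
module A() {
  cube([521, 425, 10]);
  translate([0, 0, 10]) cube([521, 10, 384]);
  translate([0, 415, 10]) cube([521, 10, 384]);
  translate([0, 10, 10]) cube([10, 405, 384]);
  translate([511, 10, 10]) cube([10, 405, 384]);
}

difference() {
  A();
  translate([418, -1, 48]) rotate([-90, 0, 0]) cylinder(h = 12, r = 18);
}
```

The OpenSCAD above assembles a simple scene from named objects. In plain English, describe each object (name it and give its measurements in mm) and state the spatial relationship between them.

A is an open-topped rectangular box: outside dimensions 521×425×394 mm, with a uniform wall and base thickness of 10 mm. The base is a full 521×425 slab on the floor; four walls sit on top of the base. The front and back walls (the −y and +y sides) span the full width; the two side walls fit between them.

The open box has a circular hole of radius 18 mm through its front wall, centred at (x = 418, z = 48).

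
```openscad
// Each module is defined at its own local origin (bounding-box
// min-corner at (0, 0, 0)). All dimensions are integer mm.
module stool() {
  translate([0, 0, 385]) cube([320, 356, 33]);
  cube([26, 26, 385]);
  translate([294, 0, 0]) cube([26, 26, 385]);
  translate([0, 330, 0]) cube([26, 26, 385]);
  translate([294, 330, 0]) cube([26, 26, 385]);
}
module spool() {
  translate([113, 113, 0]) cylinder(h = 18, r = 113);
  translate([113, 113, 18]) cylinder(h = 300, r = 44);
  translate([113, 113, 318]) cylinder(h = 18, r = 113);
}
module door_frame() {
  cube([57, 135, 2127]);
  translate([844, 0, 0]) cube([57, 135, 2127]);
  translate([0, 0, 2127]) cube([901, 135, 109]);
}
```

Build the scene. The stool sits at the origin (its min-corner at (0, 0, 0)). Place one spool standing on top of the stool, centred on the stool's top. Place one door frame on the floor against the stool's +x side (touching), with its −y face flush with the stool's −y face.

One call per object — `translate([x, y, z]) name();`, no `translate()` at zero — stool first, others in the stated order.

stool();
translate([47, 65, 418]) spool();
translate([320, 0, 0]) door_frame();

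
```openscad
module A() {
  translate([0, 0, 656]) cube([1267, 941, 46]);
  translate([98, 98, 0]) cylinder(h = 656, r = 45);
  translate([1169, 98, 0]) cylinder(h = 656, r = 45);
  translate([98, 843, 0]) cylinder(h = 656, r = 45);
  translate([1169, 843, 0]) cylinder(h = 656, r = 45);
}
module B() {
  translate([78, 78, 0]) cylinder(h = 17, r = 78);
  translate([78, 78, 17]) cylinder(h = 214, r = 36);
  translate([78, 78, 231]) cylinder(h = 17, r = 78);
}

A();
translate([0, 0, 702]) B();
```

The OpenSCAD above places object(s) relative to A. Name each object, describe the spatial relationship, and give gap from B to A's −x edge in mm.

A is a table. B is a spool. The spool is on top of the table. The gap from the spool to the table's −x edge is 0 mm.

The spool's min-x is at 0; the table's min-x is 0; gap = 0 mm.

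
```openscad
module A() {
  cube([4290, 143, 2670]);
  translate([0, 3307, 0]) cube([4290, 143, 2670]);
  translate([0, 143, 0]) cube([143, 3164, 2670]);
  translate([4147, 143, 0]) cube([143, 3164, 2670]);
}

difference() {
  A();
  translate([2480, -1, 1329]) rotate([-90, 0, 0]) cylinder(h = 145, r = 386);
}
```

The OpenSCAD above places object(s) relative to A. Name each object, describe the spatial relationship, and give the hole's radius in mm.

The subtracted cylinder has r = 386 mm.

A is a house frame. The house frame has a circular hole through its front wall. The hole's radius is 386 mm.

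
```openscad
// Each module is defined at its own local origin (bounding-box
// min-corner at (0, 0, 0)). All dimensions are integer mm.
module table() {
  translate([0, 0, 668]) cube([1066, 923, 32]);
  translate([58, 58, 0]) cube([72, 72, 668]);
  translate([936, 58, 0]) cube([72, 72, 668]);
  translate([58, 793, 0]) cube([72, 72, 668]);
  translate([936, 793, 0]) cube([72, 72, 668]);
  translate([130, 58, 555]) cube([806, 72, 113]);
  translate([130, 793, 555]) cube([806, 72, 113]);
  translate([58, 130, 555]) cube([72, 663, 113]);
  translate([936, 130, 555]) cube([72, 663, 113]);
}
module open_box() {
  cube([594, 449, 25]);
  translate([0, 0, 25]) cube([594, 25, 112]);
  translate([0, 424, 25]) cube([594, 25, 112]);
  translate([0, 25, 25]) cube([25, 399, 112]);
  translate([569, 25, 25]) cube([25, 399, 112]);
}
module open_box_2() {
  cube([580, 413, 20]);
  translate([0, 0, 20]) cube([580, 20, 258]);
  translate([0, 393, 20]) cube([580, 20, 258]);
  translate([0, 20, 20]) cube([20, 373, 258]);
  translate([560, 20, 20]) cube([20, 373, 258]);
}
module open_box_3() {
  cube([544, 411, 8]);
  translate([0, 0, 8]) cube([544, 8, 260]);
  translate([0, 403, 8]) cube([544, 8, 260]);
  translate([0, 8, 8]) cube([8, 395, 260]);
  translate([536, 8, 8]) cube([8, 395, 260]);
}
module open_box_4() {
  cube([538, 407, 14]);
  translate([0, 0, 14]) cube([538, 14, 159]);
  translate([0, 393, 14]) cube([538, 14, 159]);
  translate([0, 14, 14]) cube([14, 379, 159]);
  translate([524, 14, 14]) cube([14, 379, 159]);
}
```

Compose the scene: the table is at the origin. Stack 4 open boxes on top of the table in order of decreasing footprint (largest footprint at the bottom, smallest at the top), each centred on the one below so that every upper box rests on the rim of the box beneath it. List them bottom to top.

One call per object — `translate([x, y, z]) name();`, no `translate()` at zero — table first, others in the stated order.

table();
translate([236, 237, 700]) open_box();
translate([243, 255, 837]) open_box_2();
translate([261, 256, 1115]) open_box_3();
translate([264, 258, 1383]) open_box_4();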